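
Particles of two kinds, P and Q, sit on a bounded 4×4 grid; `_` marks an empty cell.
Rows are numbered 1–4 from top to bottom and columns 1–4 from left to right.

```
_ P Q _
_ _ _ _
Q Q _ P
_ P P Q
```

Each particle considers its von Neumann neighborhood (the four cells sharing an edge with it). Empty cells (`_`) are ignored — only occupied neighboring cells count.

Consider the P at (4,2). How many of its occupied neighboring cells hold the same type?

Occupied neighbors of (4,2): (3,2)=Q, (4,3)=P.
Same type (P): 1 of 2.

1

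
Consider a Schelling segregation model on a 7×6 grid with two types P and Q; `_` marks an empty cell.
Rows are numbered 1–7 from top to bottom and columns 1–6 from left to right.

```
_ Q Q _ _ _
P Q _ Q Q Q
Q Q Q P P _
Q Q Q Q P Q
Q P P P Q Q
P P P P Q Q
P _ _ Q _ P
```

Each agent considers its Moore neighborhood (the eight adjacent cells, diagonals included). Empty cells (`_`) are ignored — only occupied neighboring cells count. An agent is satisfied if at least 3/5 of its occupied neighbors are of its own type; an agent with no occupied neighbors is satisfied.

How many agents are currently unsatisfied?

16

Row 1: (1,2)Q 2/3 ✓ · (1,3)Q 3/3 ✓
Row 2: (2,1)P 0/4 ✗ · (2,2)Q 5/6 ✓ · (2,4)Q 3/5 ✓ · (2,5)Q 2/4 ✗ · (2,6)Q 1/2 ✗
Row 3: (3,1)Q 4/5 ✓ · (3,2)Q 6/7 ✓ · (3,3)Q 6/7 ✓ · (3,4)P 2/7 ✗ · (3,5)P 2/7 ✗
Row 4: (4,1)Q 4/5 ✓ · (4,2)Q 6/8 ✓ · (4,3)Q 4/8 ✗ · (4,4)Q 3/8 ✗ · (4,5)P 3/7 ✗ · (4,6)Q 2/4 ✗
Row 5: (5,1)Q 2/5 ✗ · (5,2)P 4/8 ✗ · (5,3)P 5/8 ✓ · (5,4)P 4/8 ✗ · (5,5)Q 5/8 ✓ · (5,6)Q 4/5 ✓
Row 6: (6,1)P 3/4 ✓ · (6,2)P 5/6 ✓ · (6,3)P 5/6 ✓ · (6,4)P 3/6 ✗ · (6,5)Q 4/7 ✗ · (6,6)Q 3/4 ✓
Row 7: (7,1)P 2/2 ✓ · (7,4)Q 1/3 ✗ · (7,6)P 0/2 ✗
Unsatisfied: (2,1), (2,5), (2,6), (3,4), (3,5), (4,3), (4,4), (4,5), (4,6), (5,1), (5,2), (5,4), (6,4), (6,5), (7,4), (7,6) — 16 in total.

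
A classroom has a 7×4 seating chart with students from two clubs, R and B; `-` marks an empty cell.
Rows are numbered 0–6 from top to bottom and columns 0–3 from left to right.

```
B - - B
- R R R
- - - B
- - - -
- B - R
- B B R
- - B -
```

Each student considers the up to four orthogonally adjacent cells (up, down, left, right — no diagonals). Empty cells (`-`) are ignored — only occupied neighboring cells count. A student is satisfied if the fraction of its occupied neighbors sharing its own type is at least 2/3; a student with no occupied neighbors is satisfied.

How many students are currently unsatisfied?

(0,0)B 0/0 ok
(0,3)B 0/1 unhappy
(1,1)R 1/1 ok
(1,2)R 2/2 ok
(1,3)R 1/3 unhappy
(2,3)B 0/1 unhappy
(4,1)B 1/1 ok
(4,3)R 1/1 ok
(5,1)B 2/2 ok
(5,2)B 2/3 ok
(5,3)R 1/2 unhappy
(6,2)B 1/1 ok
Unsatisfied: (0,3), (1,3), (2,3), (5,3) — 4 in total.

4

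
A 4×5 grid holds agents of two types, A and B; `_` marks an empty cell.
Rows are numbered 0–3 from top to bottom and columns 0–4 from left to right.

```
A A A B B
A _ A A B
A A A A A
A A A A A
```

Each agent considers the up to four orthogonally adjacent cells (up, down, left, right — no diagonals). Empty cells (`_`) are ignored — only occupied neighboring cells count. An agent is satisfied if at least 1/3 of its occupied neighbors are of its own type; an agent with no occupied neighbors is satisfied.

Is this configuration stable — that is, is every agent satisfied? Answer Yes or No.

Row 0: (0,0)A 2/2 satisfied · (0,1)A 2/2 satisfied · (0,2)A 2/3 satisfied · (0,3)B 1/3 satisfied · (0,4)B 2/2 satisfied
Row 1: (1,0)A 2/2 satisfied · (1,2)A 3/3 satisfied · (1,3)A 2/4 satisfied · (1,4)B 1/3 satisfied
Row 2: (2,0)A 3/3 satisfied · (2,1)A 3/3 satisfied · (2,2)A 4/4 satisfied · (2,3)A 4/4 satisfied · (2,4)A 2/3 satisfied
Row 3: (3,0)A 2/2 satisfied · (3,1)A 3/3 satisfied · (3,2)A 3/3 satisfied · (3,3)A 3/3 satisfied · (3,4)A 2/2 satisfied
All meet the threshold, so the configuration is stable.

Yes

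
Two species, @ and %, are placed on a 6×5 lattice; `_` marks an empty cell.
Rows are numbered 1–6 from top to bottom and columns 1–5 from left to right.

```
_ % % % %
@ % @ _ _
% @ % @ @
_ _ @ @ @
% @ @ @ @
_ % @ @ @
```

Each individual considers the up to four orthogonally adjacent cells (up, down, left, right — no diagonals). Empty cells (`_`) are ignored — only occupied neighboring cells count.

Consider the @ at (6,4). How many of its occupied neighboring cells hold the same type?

Occupied neighbors of (6,4): (5,4)=@, (6,3)=@, (6,5)=@.
Same type (@): 3 of 3.

3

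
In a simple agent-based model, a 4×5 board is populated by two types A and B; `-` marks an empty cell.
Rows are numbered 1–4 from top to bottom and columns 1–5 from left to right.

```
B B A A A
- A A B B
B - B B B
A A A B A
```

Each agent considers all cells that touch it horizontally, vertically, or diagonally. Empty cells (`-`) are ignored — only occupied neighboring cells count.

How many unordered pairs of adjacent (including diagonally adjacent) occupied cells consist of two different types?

23

Scan each occupied cell's neighbors to the right and below (and the two forward diagonals) so each pair is counted once.
Row 1: B(1,1)–B(1,2)= B(1,1)–A(2,2)≠ B(1,2)–A(1,3)≠ B(1,2)–A(2,2)≠ B(1,2)–A(2,3)≠ A(1,3)–A(1,4)= A(1,3)–A(2,3)= A(1,3)–B(2,4)≠ A(1,3)–A(2,2)= A(1,4)–A(1,5)= A(1,4)–B(2,4)≠ A(1,4)–B(2,5)≠ A(1,4)–A(2,3)= A(1,5)–B(2,5)≠ A(1,5)–B(2,4)≠  → 9/15 unlike.
Row 2: A(2,2)–A(2,3)= A(2,2)–B(3,3)≠ A(2,2)–B(3,1)≠ A(2,3)–B(2,4)≠ A(2,3)–B(3,3)≠ A(2,3)–B(3,4)≠ B(2,4)–B(2,5)= B(2,4)–B(3,4)= B(2,4)–B(3,5)= B(2,4)–B(3,3)= B(2,5)–B(3,5)= B(2,5)–B(3,4)=  → 5/12 unlike.
Row 3: B(3,1)–A(4,1)≠ B(3,1)–A(4,2)≠ B(3,3)–B(3,4)= B(3,3)–A(4,3)≠ B(3,3)–B(4,4)= B(3,3)–A(4,2)≠ B(3,4)–B(3,5)= B(3,4)–B(4,4)= B(3,4)–A(4,5)≠ B(3,4)–A(4,3)≠ B(3,5)–A(4,5)≠ B(3,5)–B(4,4)=  → 7/12 unlike.
Row 4: A(4,1)–A(4,2)= A(4,2)–A(4,3)= A(4,3)–B(4,4)≠ B(4,4)–A(4,5)≠  → 2/4 unlike.
Total adjacent occupied pairs: 43; unlike-type pairs: 23.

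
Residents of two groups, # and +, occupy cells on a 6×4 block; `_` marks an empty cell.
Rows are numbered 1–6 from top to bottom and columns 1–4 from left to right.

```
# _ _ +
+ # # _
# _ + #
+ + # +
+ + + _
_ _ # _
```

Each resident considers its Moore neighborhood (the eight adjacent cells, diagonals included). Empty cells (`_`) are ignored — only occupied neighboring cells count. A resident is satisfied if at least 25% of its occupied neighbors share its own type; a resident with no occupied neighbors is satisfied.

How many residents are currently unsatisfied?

4

(1,1)# 1/2 satisfied
(1,4)+ 0/1 not
(2,1)+ 0/3 not
(2,2)# 3/5 satisfied
(2,3)# 2/4 satisfied
(3,1)# 1/4 satisfied
(3,3)+ 2/6 satisfied
(3,4)# 2/4 satisfied
(4,1)+ 3/4 satisfied
(4,2)+ 5/7 satisfied
(4,3)# 1/6 not
(4,4)+ 2/4 satisfied
(5,1)+ 3/3 satisfied
(5,2)+ 4/6 satisfied
(5,3)+ 3/5 satisfied
(6,3)# 0/2 not
Unsatisfied: (1,4), (2,1), (4,3), (6,3) — 4 in total.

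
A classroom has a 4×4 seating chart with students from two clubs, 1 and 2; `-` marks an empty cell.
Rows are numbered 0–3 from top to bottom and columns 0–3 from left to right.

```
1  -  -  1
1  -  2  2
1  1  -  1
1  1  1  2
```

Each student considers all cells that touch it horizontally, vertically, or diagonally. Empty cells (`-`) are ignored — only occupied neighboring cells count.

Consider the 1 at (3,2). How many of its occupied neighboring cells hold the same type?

Occupied neighbors of (3,2): (2,1)=1, (2,3)=1, (3,1)=1, (3,3)=2.
Same type (1): 3 of 4.

3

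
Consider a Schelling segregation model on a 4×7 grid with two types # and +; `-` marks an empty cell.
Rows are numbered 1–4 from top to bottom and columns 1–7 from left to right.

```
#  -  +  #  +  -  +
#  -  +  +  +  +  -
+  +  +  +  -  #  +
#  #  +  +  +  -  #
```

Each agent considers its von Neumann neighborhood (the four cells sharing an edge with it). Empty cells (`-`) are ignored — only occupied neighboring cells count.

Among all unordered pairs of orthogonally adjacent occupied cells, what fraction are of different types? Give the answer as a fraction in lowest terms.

Scan each occupied cell's neighbors to the right and below so each pair is counted once.
From row 1: 3 unlike of 6 pairs (running 3/6).
From row 2: 2 unlike of 7 pairs (running 5/13).
From row 3: 4 unlike of 9 pairs (running 9/22).
From row 4: 1 unlike of 4 pairs (running 10/26).
Total adjacent occupied pairs: 26; unlike-type pairs: 10.
10/26 reduces to 5/13.

5/13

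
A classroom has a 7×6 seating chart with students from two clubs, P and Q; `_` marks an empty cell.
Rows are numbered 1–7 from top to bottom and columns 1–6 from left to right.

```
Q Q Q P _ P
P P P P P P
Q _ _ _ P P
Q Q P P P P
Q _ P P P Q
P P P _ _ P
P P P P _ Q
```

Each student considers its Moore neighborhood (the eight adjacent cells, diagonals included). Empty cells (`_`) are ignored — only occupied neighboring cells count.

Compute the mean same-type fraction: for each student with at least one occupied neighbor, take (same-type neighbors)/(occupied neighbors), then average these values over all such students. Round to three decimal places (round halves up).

0.714

(1,1)Q 1/3
(1,2)Q 2/5
(1,3)Q 1/5
(1,4)P 3/4
(1,6)P 2/2
(2,1)P 1/4
(2,2)P 2/6
(2,3)P 3/5
(2,4)P 4/5
(2,5)P 6/6
(2,6)P 4/4
(3,1)Q 2/4
(3,5)P 7/7
(3,6)P 5/5
(4,1)Q 3/3
(4,2)Q 3/5
(4,3)P 3/4
(4,4)P 6/6
(4,5)P 6/7
(4,6)P 4/5
(5,1)Q 2/4
(5,3)P 5/6
(5,4)P 6/6
(5,5)P 5/6
(5,6)Q 0/4
(6,1)P 3/4
(6,2)P 6/7
(6,3)P 6/6
(6,6)P 1/3
(7,1)P 3/3
(7,2)P 5/5
(7,3)P 4/4
(7,4)P 2/2
(7,6)Q 0/1
Sum over 34 students: 1/3 + 2/5 + 1/5 + 3/4 + 2/2 + 1/4 + 2/6 + 3/5 + 4/5 + 6/6 + 4/4 + 2/4 + 7/7 + 5/5 + 3/3 + 3/5 + 3/4 + 6/6 + 6/7 + 4/5 + 2/4 + 5/6 + 6/6 + 5/6 + 0/4 + 3/4 + 6/7 + 6/6 + 1/3 + 3/3 + 5/5 + 4/4 + 2/2 + 0/1 = 5099/210; mean = 5099/210 ÷ 34 = 5099/7140 = 0.714145… → 0.714.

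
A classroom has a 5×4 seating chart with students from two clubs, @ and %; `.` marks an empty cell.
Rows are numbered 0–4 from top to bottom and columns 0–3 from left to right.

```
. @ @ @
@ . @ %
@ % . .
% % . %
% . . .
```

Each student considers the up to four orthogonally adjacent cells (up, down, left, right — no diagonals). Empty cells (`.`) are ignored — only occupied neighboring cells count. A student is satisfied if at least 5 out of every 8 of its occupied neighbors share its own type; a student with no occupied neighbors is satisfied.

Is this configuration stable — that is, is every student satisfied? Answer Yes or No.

(0,1)@ 1/1 ok
(0,2)@ 3/3 ok
(0,3)@ 1/2 unhappy
(1,0)@ 1/1 ok
(1,2)@ 1/2 unhappy
(1,3)% 0/2 unhappy
(2,0)@ 1/3 unhappy
(2,1)% 1/2 unhappy
(3,0)% 2/3 ok
(3,1)% 2/2 ok
(3,3)% 0/0 ok
(4,0)% 1/1 ok
For instance (0,3) has only 1/2 same-type neighbors, below 5/8.

No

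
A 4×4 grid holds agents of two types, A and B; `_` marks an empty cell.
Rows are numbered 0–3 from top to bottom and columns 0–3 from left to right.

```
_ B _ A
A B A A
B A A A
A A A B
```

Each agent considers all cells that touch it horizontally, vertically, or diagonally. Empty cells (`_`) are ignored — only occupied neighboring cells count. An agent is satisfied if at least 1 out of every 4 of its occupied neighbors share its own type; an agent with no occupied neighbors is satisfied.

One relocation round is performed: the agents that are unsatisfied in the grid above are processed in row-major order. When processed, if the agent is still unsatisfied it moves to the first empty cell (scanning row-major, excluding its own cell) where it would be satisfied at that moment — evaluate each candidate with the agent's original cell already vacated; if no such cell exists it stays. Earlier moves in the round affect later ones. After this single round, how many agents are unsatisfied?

Initially unsatisfied (in order): (2,0), (3,3).
  (2,0) → (0,0).
  (3,3) → (0,2).
Resulting grid:
B B B A
A B A A
_ A A A
A A A _
All satisfied now.

0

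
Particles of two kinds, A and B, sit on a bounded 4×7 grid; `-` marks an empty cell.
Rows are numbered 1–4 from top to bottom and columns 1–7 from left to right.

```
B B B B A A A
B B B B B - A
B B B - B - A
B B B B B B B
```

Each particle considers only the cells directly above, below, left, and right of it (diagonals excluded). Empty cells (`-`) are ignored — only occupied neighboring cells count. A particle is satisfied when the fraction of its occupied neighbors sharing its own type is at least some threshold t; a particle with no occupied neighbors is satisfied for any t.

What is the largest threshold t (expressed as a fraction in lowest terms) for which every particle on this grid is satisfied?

Row 1: (1,1)B 2/2 · (1,2)B 3/3 · (1,3)B 3/3 · (1,4)B 2/3 · (1,5)A 1/3 · (1,6)A 2/2 · (1,7)A 2/2
Row 2: (2,1)B 3/3 · (2,2)B 4/4 · (2,3)B 4/4 · (2,4)B 3/3 · (2,5)B 2/3 · (2,7)A 2/2
Row 3: (3,1)B 3/3 · (3,2)B 4/4 · (3,3)B 3/3 · (3,5)B 2/2 · (3,7)A 1/2
Row 4: (4,1)B 2/2 · (4,2)B 3/3 · (4,3)B 3/3 · (4,4)B 2/2 · (4,5)B 3/3 · (4,6)B 2/2 · (4,7)B 1/2
The smallest same-type fraction is 1/3 at (1,5), which reduces to 1/3. Any threshold above that leaves this particle unsatisfied.

1/3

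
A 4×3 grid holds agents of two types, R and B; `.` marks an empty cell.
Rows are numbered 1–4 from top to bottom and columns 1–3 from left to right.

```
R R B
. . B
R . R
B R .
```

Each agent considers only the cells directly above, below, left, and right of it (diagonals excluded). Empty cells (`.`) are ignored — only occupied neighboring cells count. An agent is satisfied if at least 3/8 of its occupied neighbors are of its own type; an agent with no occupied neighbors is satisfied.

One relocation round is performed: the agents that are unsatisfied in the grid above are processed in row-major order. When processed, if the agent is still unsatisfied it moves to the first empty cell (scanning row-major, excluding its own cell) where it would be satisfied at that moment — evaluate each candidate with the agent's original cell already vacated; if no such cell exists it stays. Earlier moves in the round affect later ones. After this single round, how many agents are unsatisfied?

0

Initially unsatisfied (in order): (3,1), (3,3), (4,1), (4,2).
  (3,1) → (2,1).
  (3,3) → (2,2).
  (4,1) → (3,3).
  (4,2): now satisfied by earlier moves; stays.
Resulting grid:
R R B
R R B
. . B
. R .
All satisfied now.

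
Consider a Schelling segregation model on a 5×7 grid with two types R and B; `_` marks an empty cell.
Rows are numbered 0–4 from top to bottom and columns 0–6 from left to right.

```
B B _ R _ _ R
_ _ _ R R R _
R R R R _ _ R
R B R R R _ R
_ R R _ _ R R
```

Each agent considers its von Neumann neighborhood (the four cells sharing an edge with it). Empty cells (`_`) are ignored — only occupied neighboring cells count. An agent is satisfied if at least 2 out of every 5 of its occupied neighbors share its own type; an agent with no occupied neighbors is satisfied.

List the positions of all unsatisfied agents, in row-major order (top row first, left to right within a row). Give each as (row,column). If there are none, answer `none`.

(3,1)

Row 0: (0,0)B 1/1 satisfied · (0,1)B 1/1 satisfied · (0,3)R 1/1 satisfied · (0,6)R 0/0 satisfied
Row 1: (1,3)R 3/3 satisfied · (1,4)R 2/2 satisfied · (1,5)R 1/1 satisfied
Row 2: (2,0)R 2/2 satisfied · (2,1)R 2/3 satisfied · (2,2)R 3/3 satisfied · (2,3)R 3/3 satisfied · (2,6)R 1/1 satisfied
Row 3: (3,0)R 1/2 satisfied · (3,1)B 0/4 not · (3,2)R 3/4 satisfied · (3,3)R 3/3 satisfied · (3,4)R 1/1 satisfied · (3,6)R 2/2 satisfied
Row 4: (4,1)R 1/2 satisfied · (4,2)R 2/2 satisfied · (4,5)R 1/1 satisfied · (4,6)R 2/2 satisfied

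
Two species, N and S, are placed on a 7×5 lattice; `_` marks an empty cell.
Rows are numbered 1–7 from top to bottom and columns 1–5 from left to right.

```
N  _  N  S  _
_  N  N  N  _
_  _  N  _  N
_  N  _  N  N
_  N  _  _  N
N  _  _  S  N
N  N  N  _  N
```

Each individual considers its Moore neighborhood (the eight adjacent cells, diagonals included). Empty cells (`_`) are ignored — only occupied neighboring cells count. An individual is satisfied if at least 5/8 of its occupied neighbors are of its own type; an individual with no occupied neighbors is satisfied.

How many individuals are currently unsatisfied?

(1,1)N 1/1 ✓
(1,3)N 3/4 ✓
(1,4)S 0/3 ✗
(2,2)N 4/4 ✓
(2,3)N 4/5 ✓
(2,4)N 4/5 ✓
(3,3)N 5/5 ✓
(3,5)N 3/3 ✓
(4,2)N 2/2 ✓
(4,4)N 4/4 ✓
(4,5)N 3/3 ✓
(5,2)N 2/2 ✓
(5,5)N 3/4 ✓
(6,1)N 3/3 ✓
(6,4)S 0/4 ✗
(6,5)N 2/3 ✓
(7,1)N 2/2 ✓
(7,2)N 3/3 ✓
(7,3)N 1/2 ✗
(7,5)N 1/2 ✗
Unsatisfied: (1,4), (6,4), (7,3), (7,5) — 4 in total.

4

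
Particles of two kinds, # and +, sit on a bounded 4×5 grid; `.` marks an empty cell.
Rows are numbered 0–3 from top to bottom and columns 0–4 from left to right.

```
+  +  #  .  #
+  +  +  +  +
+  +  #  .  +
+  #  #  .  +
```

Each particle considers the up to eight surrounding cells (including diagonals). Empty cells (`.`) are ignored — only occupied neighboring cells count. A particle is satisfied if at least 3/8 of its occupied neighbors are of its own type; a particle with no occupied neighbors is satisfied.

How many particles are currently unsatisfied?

(0,0)+ 3/3 ok
(0,1)+ 4/5 ok
(0,2)# 0/4 unhappy
(0,4)# 0/2 unhappy
(1,0)+ 5/5 ok
(1,1)+ 6/8 ok
(1,2)+ 4/6 ok
(1,3)+ 3/6 ok
(1,4)+ 2/3 ok
(2,0)+ 4/5 ok
(2,1)+ 5/8 ok
(2,2)# 2/6 unhappy
(2,4)+ 3/3 ok
(3,0)+ 2/3 ok
(3,1)# 2/5 ok
(3,2)# 2/3 ok
(3,4)+ 1/1 ok
Unsatisfied: (0,2), (0,4), (2,2) — 3 in total.

3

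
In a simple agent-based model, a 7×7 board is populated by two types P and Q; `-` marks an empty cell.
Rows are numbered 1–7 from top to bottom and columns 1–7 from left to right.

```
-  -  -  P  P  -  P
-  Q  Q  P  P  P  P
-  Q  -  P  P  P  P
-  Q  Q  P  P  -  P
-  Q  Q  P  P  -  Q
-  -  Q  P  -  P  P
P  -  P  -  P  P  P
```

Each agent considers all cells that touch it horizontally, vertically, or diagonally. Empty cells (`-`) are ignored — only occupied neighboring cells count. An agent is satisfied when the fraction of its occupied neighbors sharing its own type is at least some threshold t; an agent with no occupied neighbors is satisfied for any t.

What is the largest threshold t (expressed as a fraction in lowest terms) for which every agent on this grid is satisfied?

0/1

(1,4)P 3/4
(1,5)P 4/4
(1,7)P 2/2
(2,2)Q 2/2
(2,3)Q 2/5
(2,4)P 5/6
(2,5)P 7/7
(2,6)P 7/7
(2,7)P 4/4
(3,2)Q 4/4
(3,4)P 5/7
(3,5)P 7/7
(3,6)P 7/7
(3,7)P 4/4
(4,2)Q 4/4
(4,3)Q 4/7
(4,4)P 5/7
(4,5)P 6/6
(4,7)P 2/3
(5,2)Q 4/4
(5,3)Q 4/7
(5,4)P 4/7
(5,5)P 5/5
(5,7)Q 0/3
(6,3)Q 2/5
(6,4)P 4/6
(6,6)P 5/6
(6,7)P 3/4
(7,1)P — no occupied neighbors
(7,3)P 1/2
(7,5)P 3/3
(7,6)P 4/4
(7,7)P 3/3
The smallest same-type fraction is 0/3 at (5,7), which reduces to 0/1. Any threshold above that leaves this agent unsatisfied.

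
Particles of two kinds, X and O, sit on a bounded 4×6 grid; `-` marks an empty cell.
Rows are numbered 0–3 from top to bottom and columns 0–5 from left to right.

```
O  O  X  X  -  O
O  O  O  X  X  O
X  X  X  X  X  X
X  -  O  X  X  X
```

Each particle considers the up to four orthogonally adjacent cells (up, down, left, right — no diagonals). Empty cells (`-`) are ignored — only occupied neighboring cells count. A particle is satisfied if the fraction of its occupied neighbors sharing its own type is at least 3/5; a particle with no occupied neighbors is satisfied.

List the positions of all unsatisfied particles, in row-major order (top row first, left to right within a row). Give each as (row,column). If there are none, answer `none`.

(0,2), (1,2), (1,5), (2,2), (3,2)

(0,0)O 2/2 ok
(0,1)O 2/3 ok
(0,2)X 1/3 unhappy
(0,3)X 2/2 ok
(0,5)O 1/1 ok
(1,0)O 2/3 ok
(1,1)O 3/4 ok
(1,2)O 1/4 unhappy
(1,3)X 3/4 ok
(1,4)X 2/3 ok
(1,5)O 1/3 unhappy
(2,0)X 2/3 ok
(2,1)X 2/3 ok
(2,2)X 2/4 unhappy
(2,3)X 4/4 ok
(2,4)X 4/4 ok
(2,5)X 2/3 ok
(3,0)X 1/1 ok
(3,2)O 0/2 unhappy
(3,3)X 2/3 ok
(3,4)X 3/3 ok
(3,5)X 2/2 ok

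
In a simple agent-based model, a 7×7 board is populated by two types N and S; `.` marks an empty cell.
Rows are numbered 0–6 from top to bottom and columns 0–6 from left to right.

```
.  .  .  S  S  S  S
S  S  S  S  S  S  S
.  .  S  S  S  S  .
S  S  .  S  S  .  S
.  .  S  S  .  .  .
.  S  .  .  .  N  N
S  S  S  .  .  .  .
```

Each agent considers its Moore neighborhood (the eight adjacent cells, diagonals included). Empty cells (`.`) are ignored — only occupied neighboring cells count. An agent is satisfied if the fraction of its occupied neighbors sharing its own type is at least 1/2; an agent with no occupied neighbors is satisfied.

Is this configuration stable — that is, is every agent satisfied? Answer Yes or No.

Yes

(0,3)S 4/4 ✓
(0,4)S 5/5 ✓
(0,5)S 5/5 ✓
(0,6)S 3/3 ✓
(1,0)S 1/1 ✓
(1,1)S 3/3 ✓
(1,2)S 5/5 ✓
(1,3)S 7/7 ✓
(1,4)S 8/8 ✓
(1,5)S 7/7 ✓
(1,6)S 4/4 ✓
(2,2)S 6/6 ✓
(2,3)S 7/7 ✓
(2,4)S 7/7 ✓
(2,5)S 6/6 ✓
(3,0)S 1/1 ✓
(3,1)S 3/3 ✓
(3,3)S 6/6 ✓
(3,4)S 5/5 ✓
(3,6)S 1/1 ✓
(4,2)S 4/4 ✓
(4,3)S 3/3 ✓
(5,1)S 4/4 ✓
(5,5)N 1/1 ✓
(5,6)N 1/1 ✓
(6,0)S 2/2 ✓
(6,1)S 3/3 ✓
(6,2)S 2/2 ✓
All meet the threshold, so the configuration is stable.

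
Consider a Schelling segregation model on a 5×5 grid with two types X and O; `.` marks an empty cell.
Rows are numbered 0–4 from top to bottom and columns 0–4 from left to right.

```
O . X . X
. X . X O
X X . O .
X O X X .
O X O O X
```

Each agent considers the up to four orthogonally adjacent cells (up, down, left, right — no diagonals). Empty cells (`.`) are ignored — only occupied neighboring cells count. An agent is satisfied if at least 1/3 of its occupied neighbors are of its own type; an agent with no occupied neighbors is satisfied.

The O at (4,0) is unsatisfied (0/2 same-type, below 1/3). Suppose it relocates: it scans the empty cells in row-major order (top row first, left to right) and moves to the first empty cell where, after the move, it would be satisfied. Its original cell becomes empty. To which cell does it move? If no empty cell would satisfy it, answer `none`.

(0,1)

Vacating (4,0). Empty cells in order:
  (0,1): 1/3 same-type → satisfied — stop here.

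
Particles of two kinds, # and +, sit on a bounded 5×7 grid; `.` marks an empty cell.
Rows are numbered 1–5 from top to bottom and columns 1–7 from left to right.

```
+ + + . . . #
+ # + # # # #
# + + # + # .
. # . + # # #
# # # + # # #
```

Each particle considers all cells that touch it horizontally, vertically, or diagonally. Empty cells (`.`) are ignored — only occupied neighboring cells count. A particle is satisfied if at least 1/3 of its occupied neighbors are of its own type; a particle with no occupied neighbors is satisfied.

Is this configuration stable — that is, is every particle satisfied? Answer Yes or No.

(1,1)+ 2/3 ✓
(1,2)+ 4/5 ✓
(1,3)+ 2/4 ✓
(1,7)# 2/2 ✓
(2,1)+ 3/5 ✓
(2,2)# 1/8 ✗
(2,3)+ 4/7 ✓
(2,4)# 2/6 ✓
(2,5)# 4/5 ✓
(2,6)# 4/5 ✓
(2,7)# 3/3 ✓
(3,1)# 2/4 ✓
(3,2)+ 3/6 ✓
(3,3)+ 3/7 ✓
(3,4)# 3/7 ✓
(3,5)+ 1/8 ✗
(3,6)# 6/7 ✓
(4,2)# 4/6 ✓
(4,4)+ 3/7 ✓
(4,5)# 5/8 ✓
(4,6)# 6/7 ✓
(4,7)# 4/4 ✓
(5,1)# 2/2 ✓
(5,2)# 3/3 ✓
(5,3)# 2/4 ✓
(5,4)+ 1/4 ✗
(5,5)# 3/5 ✓
(5,6)# 5/5 ✓
(5,7)# 3/3 ✓
For instance (2,2) has only 1/8 same-type neighbors, below 1/3.

No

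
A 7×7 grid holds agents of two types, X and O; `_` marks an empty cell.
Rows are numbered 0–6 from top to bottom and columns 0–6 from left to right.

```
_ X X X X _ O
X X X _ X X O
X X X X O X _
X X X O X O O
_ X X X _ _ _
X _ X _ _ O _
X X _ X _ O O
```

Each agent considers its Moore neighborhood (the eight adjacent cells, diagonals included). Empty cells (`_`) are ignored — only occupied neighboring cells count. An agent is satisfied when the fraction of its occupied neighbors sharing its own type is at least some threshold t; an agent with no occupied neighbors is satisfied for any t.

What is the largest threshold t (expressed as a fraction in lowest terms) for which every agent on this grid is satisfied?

1/7

(0,1)X 4/4
(0,2)X 4/4
(0,3)X 4/4
(0,4)X 3/3
(0,6)O 1/2
(1,0)X 4/4
(1,1)X 7/7
(1,2)X 7/7
(1,4)X 5/6
(1,5)X 3/6
(1,6)O 1/3
(2,0)X 5/5
(2,1)X 8/8
(2,2)X 6/7
(2,3)X 5/7
(2,4)O 2/7
(2,5)X 3/7
(3,0)X 4/4
(3,1)X 7/7
(3,2)X 7/8
(3,3)O 1/7
(3,4)X 3/6
(3,5)O 2/4
(3,6)O 1/2
(4,1)X 6/6
(4,2)X 5/6
(4,3)X 4/5
(5,0)X 3/3
(5,2)X 5/5
(5,5)O 2/2
(6,0)X 2/2
(6,1)X 3/3
(6,3)X 1/1
(6,5)O 2/2
(6,6)O 2/2
The smallest same-type fraction is 1/7 at (3,3), which reduces to 1/7. Any threshold above that leaves this agent unsatisfied.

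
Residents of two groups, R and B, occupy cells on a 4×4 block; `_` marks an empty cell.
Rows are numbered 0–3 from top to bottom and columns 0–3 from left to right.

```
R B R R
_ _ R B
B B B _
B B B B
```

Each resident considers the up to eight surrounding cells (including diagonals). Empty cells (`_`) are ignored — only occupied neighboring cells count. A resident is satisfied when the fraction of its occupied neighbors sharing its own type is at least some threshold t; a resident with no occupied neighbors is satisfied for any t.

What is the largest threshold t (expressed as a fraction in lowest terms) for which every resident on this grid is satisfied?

0/1

Row 0: (0,0)R 0/1 · (0,1)B 0/3 · (0,2)R 2/4 · (0,3)R 2/3
Row 1: (1,2)R 2/6 · (1,3)B 1/4
Row 2: (2,0)B 3/3 · (2,1)B 5/6 · (2,2)B 5/6
Row 3: (3,0)B 3/3 · (3,1)B 5/5 · (3,2)B 4/4 · (3,3)B 2/2
The smallest same-type fraction is 0/1 at (0,0), which reduces to 0/1. Any threshold above that leaves this resident unsatisfied.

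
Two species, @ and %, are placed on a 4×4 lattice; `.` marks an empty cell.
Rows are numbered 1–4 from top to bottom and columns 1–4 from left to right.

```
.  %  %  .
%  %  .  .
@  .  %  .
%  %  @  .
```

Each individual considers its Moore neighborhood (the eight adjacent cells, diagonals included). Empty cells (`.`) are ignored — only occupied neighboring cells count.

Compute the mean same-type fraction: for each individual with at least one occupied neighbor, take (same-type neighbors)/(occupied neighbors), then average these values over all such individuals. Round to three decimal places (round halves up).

(1,2)% 3/3
(1,3)% 2/2
(2,1)% 2/3
(2,2)% 4/5
(3,1)@ 0/4
(3,3)% 2/3
(4,1)% 1/2
(4,2)% 2/4
(4,3)@ 0/2
Sum over 9 individuals: 3/3 + 2/2 + 2/3 + 4/5 + 0/4 + 2/3 + 1/2 + 2/4 + 0/2 = 77/15; mean = 77/15 ÷ 9 = 77/135 = 0.570370… → 0.570.

0.570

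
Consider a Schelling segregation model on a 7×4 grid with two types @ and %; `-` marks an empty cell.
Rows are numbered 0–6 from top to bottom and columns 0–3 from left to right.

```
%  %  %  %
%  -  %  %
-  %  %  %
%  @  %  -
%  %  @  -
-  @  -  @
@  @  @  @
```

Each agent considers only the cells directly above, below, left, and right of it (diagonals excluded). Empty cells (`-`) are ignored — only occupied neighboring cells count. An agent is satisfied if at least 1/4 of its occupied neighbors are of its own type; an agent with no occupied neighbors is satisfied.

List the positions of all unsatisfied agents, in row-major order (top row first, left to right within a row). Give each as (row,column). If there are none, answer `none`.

Row 0: (0,0)% 2/2 ✓ · (0,1)% 2/2 ✓ · (0,2)% 3/3 ✓ · (0,3)% 2/2 ✓
Row 1: (1,0)% 1/1 ✓ · (1,2)% 3/3 ✓ · (1,3)% 3/3 ✓
Row 2: (2,1)% 1/2 ✓ · (2,2)% 4/4 ✓ · (2,3)% 2/2 ✓
Row 3: (3,0)% 1/2 ✓ · (3,1)@ 0/4 ✗ · (3,2)% 1/3 ✓
Row 4: (4,0)% 2/2 ✓ · (4,1)% 1/4 ✓ · (4,2)@ 0/2 ✗
Row 5: (5,1)@ 1/2 ✓ · (5,3)@ 1/1 ✓
Row 6: (6,0)@ 1/1 ✓ · (6,1)@ 3/3 ✓ · (6,2)@ 2/2 ✓ · (6,3)@ 2/2 ✓

(3,1), (4,2)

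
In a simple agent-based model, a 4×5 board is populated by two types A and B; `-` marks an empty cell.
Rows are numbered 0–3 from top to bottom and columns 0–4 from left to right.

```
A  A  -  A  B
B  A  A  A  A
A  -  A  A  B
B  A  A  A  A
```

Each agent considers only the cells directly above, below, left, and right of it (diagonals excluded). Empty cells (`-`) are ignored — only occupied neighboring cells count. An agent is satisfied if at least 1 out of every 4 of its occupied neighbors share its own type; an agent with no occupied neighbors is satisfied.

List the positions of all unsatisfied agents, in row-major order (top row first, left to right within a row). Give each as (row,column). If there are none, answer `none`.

(0,0)A 1/2 satisfied
(0,1)A 2/2 satisfied
(0,3)A 1/2 satisfied
(0,4)B 0/2 not
(1,0)B 0/3 not
(1,1)A 2/3 satisfied
(1,2)A 3/3 satisfied
(1,3)A 4/4 satisfied
(1,4)A 1/3 satisfied
(2,0)A 0/2 not
(2,2)A 3/3 satisfied
(2,3)A 3/4 satisfied
(2,4)B 0/3 not
(3,0)B 0/2 not
(3,1)A 1/2 satisfied
(3,2)A 3/3 satisfied
(3,3)A 3/3 satisfied
(3,4)A 1/2 satisfied

(0,4), (1,0), (2,0), (2,4), (3,0)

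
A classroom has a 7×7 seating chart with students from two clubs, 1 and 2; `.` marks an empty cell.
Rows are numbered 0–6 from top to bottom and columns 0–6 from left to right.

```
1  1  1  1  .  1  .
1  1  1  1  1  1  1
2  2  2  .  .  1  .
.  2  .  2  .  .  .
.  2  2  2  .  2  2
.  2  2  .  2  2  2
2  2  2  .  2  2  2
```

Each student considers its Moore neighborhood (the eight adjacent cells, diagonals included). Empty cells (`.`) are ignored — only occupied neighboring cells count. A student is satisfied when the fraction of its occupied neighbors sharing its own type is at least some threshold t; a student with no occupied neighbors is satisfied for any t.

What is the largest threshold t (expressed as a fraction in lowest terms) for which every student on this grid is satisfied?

(0,0)1 3/3
(0,1)1 5/5
(0,2)1 5/5
(0,3)1 4/4
(0,5)1 3/3
(1,0)1 3/5
(1,1)1 5/8
(1,2)1 5/7
(1,3)1 4/5
(1,4)1 5/5
(1,5)1 4/4
(1,6)1 3/3
(2,0)2 2/4
(2,1)2 3/6
(2,2)2 3/6
(2,5)1 3/3
(3,1)2 5/5
(3,3)2 3/3
(4,1)2 4/4
(4,2)2 6/6
(4,3)2 4/4
(4,5)2 4/4
(4,6)2 3/3
(5,1)2 6/6
(5,2)2 6/6
(5,4)2 5/5
(5,5)2 7/7
(5,6)2 5/5
(6,0)2 2/2
(6,1)2 4/4
(6,2)2 3/3
(6,4)2 3/3
(6,5)2 5/5
(6,6)2 3/3
The smallest same-type fraction is 2/4 at (2,0), which reduces to 1/2. Any threshold above that leaves this student unsatisfied.

1/2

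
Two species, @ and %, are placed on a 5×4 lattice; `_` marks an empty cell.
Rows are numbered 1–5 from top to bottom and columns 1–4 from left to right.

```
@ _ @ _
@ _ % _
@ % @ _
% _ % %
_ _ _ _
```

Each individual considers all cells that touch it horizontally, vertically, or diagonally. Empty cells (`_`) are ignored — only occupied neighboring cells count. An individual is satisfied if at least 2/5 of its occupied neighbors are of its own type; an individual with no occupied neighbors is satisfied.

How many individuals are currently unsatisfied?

4

(1,1)@ 1/1 satisfied
(1,3)@ 0/1 not
(2,1)@ 2/3 satisfied
(2,3)% 1/3 not
(3,1)@ 1/3 not
(3,2)% 3/6 satisfied
(3,3)@ 0/4 not
(4,1)% 1/2 satisfied
(4,3)% 2/3 satisfied
(4,4)% 1/2 satisfied
Unsatisfied: (1,3), (2,3), (3,1), (3,3) — 4 in total.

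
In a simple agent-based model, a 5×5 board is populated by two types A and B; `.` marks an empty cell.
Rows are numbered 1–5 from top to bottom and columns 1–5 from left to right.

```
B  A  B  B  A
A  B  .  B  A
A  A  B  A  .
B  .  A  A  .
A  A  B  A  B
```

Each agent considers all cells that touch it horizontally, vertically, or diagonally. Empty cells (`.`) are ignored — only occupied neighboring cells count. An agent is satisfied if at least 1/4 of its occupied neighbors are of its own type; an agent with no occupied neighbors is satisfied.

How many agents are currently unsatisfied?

3

(1,1)B 1/3 ok
(1,2)A 1/4 ok
(1,3)B 3/4 ok
(1,4)B 2/4 ok
(1,5)A 1/3 ok
(2,1)A 3/5 ok
(2,2)B 3/7 ok
(2,4)B 3/6 ok
(2,5)A 2/4 ok
(3,1)A 2/4 ok
(3,2)A 3/6 ok
(3,3)B 2/6 ok
(3,4)A 3/5 ok
(4,1)B 0/4 unhappy
(4,3)A 5/7 ok
(4,4)A 3/6 ok
(5,1)A 1/2 ok
(5,2)A 2/4 ok
(5,3)B 0/4 unhappy
(5,4)A 2/4 ok
(5,5)B 0/2 unhappy
Unsatisfied: (4,1), (5,3), (5,5) — 3 in total.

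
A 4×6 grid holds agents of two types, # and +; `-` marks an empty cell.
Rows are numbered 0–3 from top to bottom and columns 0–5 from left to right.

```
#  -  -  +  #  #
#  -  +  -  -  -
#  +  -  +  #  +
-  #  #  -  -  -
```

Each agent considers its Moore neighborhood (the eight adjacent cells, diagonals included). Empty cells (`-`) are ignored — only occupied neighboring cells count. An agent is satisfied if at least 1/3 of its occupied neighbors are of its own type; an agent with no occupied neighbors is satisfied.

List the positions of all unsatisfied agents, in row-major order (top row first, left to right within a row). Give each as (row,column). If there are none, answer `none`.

(0,0)# 1/1 ✓
(0,3)+ 1/2 ✓
(0,4)# 1/2 ✓
(0,5)# 1/1 ✓
(1,0)# 2/3 ✓
(1,2)+ 3/3 ✓
(2,0)# 2/3 ✓
(2,1)+ 1/5 ✗
(2,3)+ 1/3 ✓
(2,4)# 0/2 ✗
(2,5)+ 0/1 ✗
(3,1)# 2/3 ✓
(3,2)# 1/3 ✓

(2,1), (2,4), (2,5)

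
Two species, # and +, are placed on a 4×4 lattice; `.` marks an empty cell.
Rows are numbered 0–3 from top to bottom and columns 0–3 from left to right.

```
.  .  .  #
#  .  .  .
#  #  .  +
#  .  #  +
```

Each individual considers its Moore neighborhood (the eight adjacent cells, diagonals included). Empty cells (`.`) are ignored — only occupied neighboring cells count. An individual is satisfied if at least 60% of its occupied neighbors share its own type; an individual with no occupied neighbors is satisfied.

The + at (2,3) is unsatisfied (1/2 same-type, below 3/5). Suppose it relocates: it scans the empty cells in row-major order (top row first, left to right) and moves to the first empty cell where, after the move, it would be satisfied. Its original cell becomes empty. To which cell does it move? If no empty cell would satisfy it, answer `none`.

none

Vacating (2,3). Empty cells in order:
  (0,0): 0/1 same-type → still unsatisfied.
  (0,1): 0/1 same-type → still unsatisfied.
  (0,2): 0/1 same-type → still unsatisfied.
  (1,1): 0/3 same-type → still unsatisfied.
  (1,2): 0/2 same-type → still unsatisfied.
  (1,3): 0/1 same-type → still unsatisfied.
  (2,2): 1/3 same-type → still unsatisfied.
  (3,1): 0/4 same-type → still unsatisfied.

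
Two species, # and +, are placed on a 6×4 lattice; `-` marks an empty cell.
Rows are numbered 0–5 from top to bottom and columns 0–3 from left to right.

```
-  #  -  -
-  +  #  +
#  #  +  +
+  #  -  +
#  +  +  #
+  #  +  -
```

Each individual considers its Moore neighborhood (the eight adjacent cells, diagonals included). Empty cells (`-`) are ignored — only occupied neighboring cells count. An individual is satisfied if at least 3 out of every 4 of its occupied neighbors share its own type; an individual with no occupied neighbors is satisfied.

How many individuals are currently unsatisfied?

(0,1)# 1/2 unhappy
(1,1)+ 1/5 unhappy
(1,2)# 2/6 unhappy
(1,3)+ 2/3 unhappy
(2,0)# 2/4 unhappy
(2,1)# 3/6 unhappy
(2,2)+ 4/7 unhappy
(2,3)+ 3/4 ok
(3,0)+ 1/5 unhappy
(3,1)# 3/7 unhappy
(3,3)+ 3/4 ok
(4,0)# 2/5 unhappy
(4,1)+ 4/7 unhappy
(4,2)+ 3/6 unhappy
(4,3)# 0/3 unhappy
(5,0)+ 1/3 unhappy
(5,1)# 1/5 unhappy
(5,2)+ 2/4 unhappy
Unsatisfied: (0,1), (1,1), (1,2), (1,3), (2,0), (2,1), (2,2), (3,0), (3,1), (4,0), (4,1), (4,2), (4,3), (5,0), (5,1), (5,2) — 16 in total.

16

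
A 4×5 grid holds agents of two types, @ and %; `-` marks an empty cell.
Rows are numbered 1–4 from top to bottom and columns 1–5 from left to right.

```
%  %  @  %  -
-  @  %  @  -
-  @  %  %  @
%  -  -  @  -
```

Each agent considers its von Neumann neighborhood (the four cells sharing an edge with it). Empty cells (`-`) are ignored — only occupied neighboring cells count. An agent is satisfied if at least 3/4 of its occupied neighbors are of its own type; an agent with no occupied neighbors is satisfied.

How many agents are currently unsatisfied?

(1,1)% 1/1 ✓
(1,2)% 1/3 ✗
(1,3)@ 0/3 ✗
(1,4)% 0/2 ✗
(2,2)@ 1/3 ✗
(2,3)% 1/4 ✗
(2,4)@ 0/3 ✗
(3,2)@ 1/2 ✗
(3,3)% 2/3 ✗
(3,4)% 1/4 ✗
(3,5)@ 0/1 ✗
(4,1)% 0/0 ✓
(4,4)@ 0/1 ✗
Unsatisfied: (1,2), (1,3), (1,4), (2,2), (2,3), (2,4), (3,2), (3,3), (3,4), (3,5), (4,4) — 11 in total.

11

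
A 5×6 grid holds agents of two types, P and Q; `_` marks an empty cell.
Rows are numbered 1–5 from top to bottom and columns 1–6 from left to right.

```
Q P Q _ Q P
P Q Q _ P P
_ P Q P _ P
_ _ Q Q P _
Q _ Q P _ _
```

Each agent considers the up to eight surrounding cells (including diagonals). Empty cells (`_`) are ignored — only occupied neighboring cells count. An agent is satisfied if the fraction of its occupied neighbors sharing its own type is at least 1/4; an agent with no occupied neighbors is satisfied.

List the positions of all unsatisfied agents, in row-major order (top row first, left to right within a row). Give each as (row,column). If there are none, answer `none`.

(1,2), (1,5), (3,2)

(1,1)Q 1/3 ✓
(1,2)P 1/5 ✗
(1,3)Q 2/3 ✓
(1,5)Q 0/3 ✗
(1,6)P 2/3 ✓
(2,1)P 2/4 ✓
(2,2)Q 4/7 ✓
(2,3)Q 3/6 ✓
(2,5)P 4/5 ✓
(2,6)P 3/4 ✓
(3,2)P 1/5 ✗
(3,3)Q 4/6 ✓
(3,4)P 2/6 ✓
(3,6)P 3/3 ✓
(4,3)Q 3/6 ✓
(4,4)Q 3/6 ✓
(4,5)P 3/4 ✓
(5,1)Q 0/0 ✓
(5,3)Q 2/3 ✓
(5,4)P 1/4 ✓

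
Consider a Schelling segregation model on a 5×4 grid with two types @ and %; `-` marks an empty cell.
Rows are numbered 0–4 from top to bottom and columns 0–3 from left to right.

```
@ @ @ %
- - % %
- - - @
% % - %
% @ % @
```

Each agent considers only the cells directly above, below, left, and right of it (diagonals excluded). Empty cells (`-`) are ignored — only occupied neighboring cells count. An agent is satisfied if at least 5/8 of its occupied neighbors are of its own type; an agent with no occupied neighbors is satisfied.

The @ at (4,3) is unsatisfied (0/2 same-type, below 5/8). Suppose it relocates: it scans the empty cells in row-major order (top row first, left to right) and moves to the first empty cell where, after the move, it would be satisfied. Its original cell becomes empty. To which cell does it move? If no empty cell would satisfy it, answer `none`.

(1,0)

Vacating (4,3). Empty cells in order:
  (1,0): 1/1 same-type → satisfied — stop here.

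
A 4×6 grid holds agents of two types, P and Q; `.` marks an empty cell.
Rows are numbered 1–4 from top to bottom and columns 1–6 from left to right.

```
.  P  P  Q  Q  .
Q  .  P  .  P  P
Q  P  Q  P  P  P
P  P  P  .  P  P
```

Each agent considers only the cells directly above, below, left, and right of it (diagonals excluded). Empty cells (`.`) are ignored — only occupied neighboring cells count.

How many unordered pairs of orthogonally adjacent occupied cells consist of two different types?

8

Scan each occupied cell's neighbors to the right and below so each pair is counted once.
Row 1: P(1,2)–P(1,3)= P(1,3)–Q(1,4)≠ P(1,3)–P(2,3)= Q(1,4)–Q(1,5)= Q(1,5)–P(2,5)≠  → 2/5 unlike.
Row 2: Q(2,1)–Q(3,1)= P(2,3)–Q(3,3)≠ P(2,5)–P(2,6)= P(2,5)–P(3,5)= P(2,6)–P(3,6)=  → 1/5 unlike.
Row 3: Q(3,1)–P(3,2)≠ Q(3,1)–P(4,1)≠ P(3,2)–Q(3,3)≠ P(3,2)–P(4,2)= Q(3,3)–P(3,4)≠ Q(3,3)–P(4,3)≠ P(3,4)–P(3,5)= P(3,5)–P(3,6)= P(3,5)–P(4,5)= P(3,6)–P(4,6)=  → 5/10 unlike.
Row 4: P(4,1)–P(4,2)= P(4,2)–P(4,3)= P(4,5)–P(4,6)=  → 0/3 unlike.
Total adjacent occupied pairs: 23; unlike-type pairs: 8.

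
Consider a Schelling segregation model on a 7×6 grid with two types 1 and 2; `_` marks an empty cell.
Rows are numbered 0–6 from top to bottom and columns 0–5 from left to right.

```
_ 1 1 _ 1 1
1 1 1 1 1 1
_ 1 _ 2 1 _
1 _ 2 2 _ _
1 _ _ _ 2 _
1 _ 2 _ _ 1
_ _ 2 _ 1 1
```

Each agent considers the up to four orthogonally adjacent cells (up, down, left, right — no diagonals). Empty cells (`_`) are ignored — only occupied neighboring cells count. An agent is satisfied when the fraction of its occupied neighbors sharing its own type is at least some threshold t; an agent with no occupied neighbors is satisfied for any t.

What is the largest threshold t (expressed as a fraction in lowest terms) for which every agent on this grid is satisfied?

Row 0: (0,1)1 2/2 · (0,2)1 2/2 · (0,4)1 2/2 · (0,5)1 2/2
Row 1: (1,0)1 1/1 · (1,1)1 4/4 · (1,2)1 3/3 · (1,3)1 2/3 · (1,4)1 4/4 · (1,5)1 2/2
Row 2: (2,1)1 1/1 · (2,3)2 1/3 · (2,4)1 1/2
Row 3: (3,0)1 1/1 · (3,2)2 1/1 · (3,3)2 2/2
Row 4: (4,0)1 2/2 · (4,4)2 — no occupied neighbors
Row 5: (5,0)1 1/1 · (5,2)2 1/1 · (5,5)1 1/1
Row 6: (6,2)2 1/1 · (6,4)1 1/1 · (6,5)1 2/2
The smallest same-type fraction is 1/3 at (2,3), which reduces to 1/3. Any threshold above that leaves this agent unsatisfied.

1/3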